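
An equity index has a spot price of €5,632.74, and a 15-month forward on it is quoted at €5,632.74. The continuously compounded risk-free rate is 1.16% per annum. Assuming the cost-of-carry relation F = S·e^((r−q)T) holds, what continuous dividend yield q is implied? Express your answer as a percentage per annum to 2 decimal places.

1.16%

From F = S·e^((r−q)T): (r − q) = ln(F/S)/T
ln(5632.74/5632.74) = ln(1.000000) = 0.000000
(r − q) = 0.000000 / (15/12) = 0.000000
q = r − ln(F/S)/T = 0.0116 + 0.000000 = 0.011600
q = 1.16%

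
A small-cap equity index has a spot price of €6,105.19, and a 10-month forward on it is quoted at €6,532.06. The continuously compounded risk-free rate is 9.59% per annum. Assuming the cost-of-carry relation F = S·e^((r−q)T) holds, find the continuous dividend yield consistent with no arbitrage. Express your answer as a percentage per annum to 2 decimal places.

From F = S·e^((r−q)T): (r − q) = ln(F/S)/T
ln(6532.06/6105.19) = ln(1.069919) = 0.067583
(r − q) = 0.067583 / (10/12) = 0.081100
q = r − ln(F/S)/T = 0.0959 − 0.081100 = 0.014800
q = 1.48%

1.48%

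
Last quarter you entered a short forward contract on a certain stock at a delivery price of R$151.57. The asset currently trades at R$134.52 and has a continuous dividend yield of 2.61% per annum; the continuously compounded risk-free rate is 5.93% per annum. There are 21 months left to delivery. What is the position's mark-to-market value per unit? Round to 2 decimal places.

Current fair forward for the remaining 21 months: F = S·e^((r − q)·T), (r − q) = 0.0593 − 0.0261 = 0.0332
F = 134.52 · e^(0.0332 × 21/12) = 134.52 × 1.059821 = 142.5671
Value of long forward = (F − K)·e^(−rT) = (142.5671 − 151.57) · e^(−0.0593·21/12)
= -9.0029 × 0.901428 = -8.12
Short position value = −(long value) = R$8.12

R$8.12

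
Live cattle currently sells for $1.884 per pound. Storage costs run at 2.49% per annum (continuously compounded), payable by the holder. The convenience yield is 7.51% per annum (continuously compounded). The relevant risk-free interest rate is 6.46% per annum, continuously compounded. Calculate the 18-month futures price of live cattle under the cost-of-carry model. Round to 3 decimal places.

Net carry = r + u − y = 0.0646 + 0.0249 − 0.0751 = 0.0144
F = S·e^((r+u−y)T) = 1.884 · e^(0.0144 × 18/12) = 1.884 · e^0.021600
= 1.884 × 1.021835 = $1.925 per pound

$1.925 per pound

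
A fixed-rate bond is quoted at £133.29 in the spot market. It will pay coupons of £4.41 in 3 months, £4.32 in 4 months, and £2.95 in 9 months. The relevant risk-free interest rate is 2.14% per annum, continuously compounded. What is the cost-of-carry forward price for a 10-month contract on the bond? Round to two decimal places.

PV(coupons) I = 4.41·e^(−0.0214·3/12) + 4.32·e^(−0.0214·4/12) + 2.95·e^(−0.0214·9/12)
I = 4.3865 + 4.2893 + 2.9030 = 11.5788
F = (S − I)·e^(rT) = (133.29 − 11.5788) · e^(0.0214·10/12)
= 121.7112 · e^0.017833 = 121.7112 × 1.017993 = £123.90

£123.90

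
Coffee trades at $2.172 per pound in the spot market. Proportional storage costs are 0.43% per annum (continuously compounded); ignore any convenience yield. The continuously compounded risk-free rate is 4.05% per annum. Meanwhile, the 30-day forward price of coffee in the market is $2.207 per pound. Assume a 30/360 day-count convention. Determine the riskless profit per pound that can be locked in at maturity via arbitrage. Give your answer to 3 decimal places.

$0.027 per pound

Fair forward: F* = S·e^(carry·T), with carry = (r + u) = 0.0405 + 0.0043 = 0.0448
F* = 2.172 · e^(0.0448 × 30/360) = 2.172 · e^0.003733 = 2.172 × 1.003740 = $2.1801
Market $2.207 > fair $2.1801: forward overpriced → cash-and-carry (buy spot, short the forward).
At maturity, profit = |F_mkt − F*| = |2.207 − 2.1801| = $0.027 per pound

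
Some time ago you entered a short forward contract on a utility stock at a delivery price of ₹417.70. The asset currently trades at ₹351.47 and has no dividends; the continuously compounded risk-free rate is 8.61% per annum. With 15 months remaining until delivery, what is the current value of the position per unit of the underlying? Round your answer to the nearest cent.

₹23.61

Current fair forward for the remaining 15 months: F = S·e^(r·T), r = 0.0861
F = 351.47 · e^(0.0861 × 15/12) = 351.47 × 1.113630 = 391.4075
Value of long forward = (F − K)·e^(−rT) = (391.4075 − 417.70) · e^(−0.0861·15/12)
= -26.2925 × 0.897964 = -23.61
Short position value = −(long value) = ₹23.61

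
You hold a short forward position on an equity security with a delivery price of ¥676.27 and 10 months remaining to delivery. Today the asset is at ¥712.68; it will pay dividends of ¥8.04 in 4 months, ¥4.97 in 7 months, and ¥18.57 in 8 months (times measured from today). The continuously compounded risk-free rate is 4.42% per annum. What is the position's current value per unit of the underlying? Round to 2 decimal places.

-¥30.07

PV(remaining dividends) I = 8.04·e^(−0.0442·4/12) + 4.97·e^(−0.0442·7/12) + 18.57·e^(−0.0442·8/12) = 30.7967
Current forward F = (S − I)·e^(rT) = (712.68 − 30.7967)·e^(0.0442·10/12) = 681.8833 × 1.037520 = 707.4676
Value (long) = (F − K)·e^(−rT) = (707.4676 − 676.27) × 0.963837 = 30.0694
Short position value = −(long value) = -¥30.07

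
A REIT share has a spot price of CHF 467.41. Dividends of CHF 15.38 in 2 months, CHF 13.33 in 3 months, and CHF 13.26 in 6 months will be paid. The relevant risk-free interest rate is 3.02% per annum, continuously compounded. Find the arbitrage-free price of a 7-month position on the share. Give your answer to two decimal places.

PV(dividends) I = 15.38·e^(−0.0302·2/12) + 13.33·e^(−0.0302·3/12) + 13.26·e^(−0.0302·6/12)
I = 15.3028 + 13.2297 + 13.0613 = 41.5938
F = (S − I)·e^(rT) = (467.41 − 41.5938) · e^(0.0302·7/12)
= 425.8162 · e^0.017617 = 425.8162 × 1.017773 = CHF 433.38

CHF 433.38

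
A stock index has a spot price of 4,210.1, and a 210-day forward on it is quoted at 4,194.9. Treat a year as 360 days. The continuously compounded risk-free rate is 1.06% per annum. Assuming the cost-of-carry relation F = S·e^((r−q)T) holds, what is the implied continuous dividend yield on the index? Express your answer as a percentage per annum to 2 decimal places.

1.68%

From F = S·e^((r−q)T): (r − q) = ln(F/S)/T
ln(4194.9/4210.1) = ln(0.996390) = -0.003617
(r − q) = -0.003617 / (210/360) = -0.006201
q = r − ln(F/S)/T = 0.0106 + 0.006201 = 0.016801
q = 1.68%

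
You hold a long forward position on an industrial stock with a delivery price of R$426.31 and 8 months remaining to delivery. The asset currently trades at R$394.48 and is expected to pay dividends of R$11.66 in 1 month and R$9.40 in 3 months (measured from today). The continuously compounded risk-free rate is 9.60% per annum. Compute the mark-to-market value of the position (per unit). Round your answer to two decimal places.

-R$26.15

PV(remaining dividends) I = 11.66·e^(−0.0960·1/12) + 9.40·e^(−0.0960·3/12) = 20.7442
Current forward F = (S − I)·e^(rT) = (394.48 − 20.7442)·e^(0.0960·8/12) = 373.7358 × 1.066092 = 398.4367
Value (long) = (F − K)·e^(−rT) = (398.4367 − 426.31) × 0.938005 = -26.1453
Value = -R$26.15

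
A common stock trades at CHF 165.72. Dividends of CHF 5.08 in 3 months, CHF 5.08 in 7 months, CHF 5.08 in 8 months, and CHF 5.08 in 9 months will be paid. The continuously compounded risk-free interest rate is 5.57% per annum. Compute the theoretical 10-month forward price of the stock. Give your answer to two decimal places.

PV(dividends) I = 5.08·e^(−0.0557·3/12) + 5.08·e^(−0.0557·7/12) + 5.08·e^(−0.0557·8/12) + 5.08·e^(−0.0557·9/12)
I = 5.0098 + 4.9176 + 4.8948 + 4.8722 = 19.6944
F = (S − I)·e^(rT) = (165.72 − 19.6944) · e^(0.0557·10/12)
= 146.0256 · e^0.046417 = 146.0256 × 1.047511 = CHF 152.96

CHF 152.96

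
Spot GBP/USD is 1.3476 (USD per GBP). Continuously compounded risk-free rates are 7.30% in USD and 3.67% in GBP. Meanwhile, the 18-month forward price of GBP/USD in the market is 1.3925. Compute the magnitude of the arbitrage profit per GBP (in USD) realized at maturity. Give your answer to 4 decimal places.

0.0305 per GBP (in USD)

Fair forward: F* = S·e^(carry·T), with carry = (r_USD − r_GBP) = 0.0730 − 0.0367 = 0.0363
F* = 1.3476 · e^(0.0363 × 18/12) = 1.3476 · e^0.054450 = 1.3476 × 1.055960 = 1.4230
Market 1.3925 < fair 1.4230: forward underpriced → reverse cash-and-carry (short spot, go long the forward).
At maturity, profit = |F_mkt − F*| = |1.3925 − 1.4230| = 0.0305 per GBP (in USD)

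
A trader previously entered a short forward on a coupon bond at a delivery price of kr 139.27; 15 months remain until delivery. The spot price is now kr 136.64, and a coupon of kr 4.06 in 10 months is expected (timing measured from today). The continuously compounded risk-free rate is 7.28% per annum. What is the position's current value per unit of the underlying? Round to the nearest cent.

PV(remaining coupons) I = 4.06·e^(−0.0728·10/12) = 3.8210
Current forward F = (S − I)·e^(rT) = (136.64 − 3.8210)·e^(0.0728·15/12) = 132.8190 × 1.095269 = 145.4725
Value (long) = (F − K)·e^(−rT) = (145.4725 − 139.27) × 0.913018 = 5.6630
Short position value = −(long value) = -kr 5.66

-kr 5.66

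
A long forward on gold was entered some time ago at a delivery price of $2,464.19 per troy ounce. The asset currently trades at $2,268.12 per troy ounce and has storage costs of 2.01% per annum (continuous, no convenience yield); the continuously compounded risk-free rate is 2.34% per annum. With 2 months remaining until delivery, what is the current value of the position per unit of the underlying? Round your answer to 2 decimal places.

Current fair forward for the remaining 2 months: F = S·e^((r + u)·T), (r + u) = 0.0234 + 0.0201 = 0.0435
F = 2268.12 · e^(0.0435 × 2/12) = 2268.12 × 1.00727634 = 2284.6236
Value of long forward = (F − K)·e^(−rT) = (2284.6236 − 2464.19) · e^(−0.0234·2/12)
= -179.5664 × 0.99610760 = -178.87

-$178.87 per troy ounce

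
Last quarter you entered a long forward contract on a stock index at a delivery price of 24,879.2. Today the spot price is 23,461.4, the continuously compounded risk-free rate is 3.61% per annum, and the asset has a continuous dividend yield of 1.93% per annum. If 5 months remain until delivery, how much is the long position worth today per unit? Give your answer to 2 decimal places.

-1234.29

Current fair forward for the remaining 5 months: F = S·e^((r − q)·T), (r − q) = 0.0361 − 0.0193 = 0.0168
F = 23461.4 · e^(0.0168 × 5/12) = 23461.4 × 1.00702456 = 23626.2060
Value of long forward = (F − K)·e^(−rT) = (23626.2060 − 24879.2) · e^(−0.0361·5/12)
= -1252.9940 × 0.98507089 = -1234.29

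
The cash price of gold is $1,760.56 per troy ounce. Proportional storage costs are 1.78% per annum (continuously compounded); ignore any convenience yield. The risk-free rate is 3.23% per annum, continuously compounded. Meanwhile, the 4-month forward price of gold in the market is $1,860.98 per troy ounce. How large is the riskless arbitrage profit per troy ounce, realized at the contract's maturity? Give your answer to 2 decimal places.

Fair forward: F* = S·e^(carry·T), with carry = (r + u) = 0.0323 + 0.0178 = 0.0501
F* = 1760.56 · e^(0.0501 × 4/12) = 1760.56 · e^0.01670000 = 1760.56 × 1.01684022 = $1790.2082
Market $1860.98 > fair $1790.2082: forward overpriced → cash-and-carry (buy spot, short the forward).
At maturity, profit = |F_mkt − F*| = |1860.98 − 1790.2082| = $70.77 per troy ounce

$70.77 per troy ounce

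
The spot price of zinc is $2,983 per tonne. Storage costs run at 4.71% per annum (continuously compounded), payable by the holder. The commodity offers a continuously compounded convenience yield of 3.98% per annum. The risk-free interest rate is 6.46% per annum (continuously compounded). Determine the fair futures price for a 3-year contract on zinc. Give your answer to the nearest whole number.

$3,701 per tonne

Net carry = r + u − y = 0.0646 + 0.0471 − 0.0398 = 0.0719
F = S·e^((r+u−y)T) = 2983 · e^(0.0719 × 3) = 2983 · e^0.215700
= 2983 × 1.240730 = $3,701 per tonne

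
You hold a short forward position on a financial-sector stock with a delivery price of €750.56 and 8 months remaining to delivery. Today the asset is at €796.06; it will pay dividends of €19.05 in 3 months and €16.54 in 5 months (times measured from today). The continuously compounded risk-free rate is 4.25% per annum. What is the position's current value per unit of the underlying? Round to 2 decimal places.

-€31.37

PV(remaining dividends) I = 19.05·e^(−0.0425·3/12) + 16.54·e^(−0.0425·5/12) = 35.0983
Current forward F = (S − I)·e^(rT) = (796.06 − 35.0983)·e^(0.0425·8/12) = 760.9617 × 1.028739 = 782.8310
Value (long) = (F − K)·e^(−rT) = (782.8310 − 750.56) × 0.972064 = 31.3695
Short position value = −(long value) = -€31.37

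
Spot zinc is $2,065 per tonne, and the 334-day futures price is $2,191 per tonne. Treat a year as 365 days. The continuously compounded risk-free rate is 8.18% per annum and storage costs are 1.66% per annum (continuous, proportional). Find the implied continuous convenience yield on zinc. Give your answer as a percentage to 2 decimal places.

F = S·e^((r+u−y)T) ⇒ (r+u−y) = ln(F/S)/T
ln(2191/2065) = 0.059228; /T ⇒ 0.064725
y = r + u − ln(F/S)/T = 0.0818 + 0.0166 − 0.064725 = 0.033675
y = 3.37%

3.37%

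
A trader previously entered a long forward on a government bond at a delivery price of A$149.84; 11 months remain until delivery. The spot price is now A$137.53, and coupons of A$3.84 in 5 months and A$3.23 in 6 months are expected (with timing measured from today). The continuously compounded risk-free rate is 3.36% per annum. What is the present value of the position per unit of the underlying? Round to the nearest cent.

PV(remaining coupons) I = 3.84·e^(−0.0336·5/12) + 3.23·e^(−0.0336·6/12) = 6.9628
Current forward F = (S − I)·e^(rT) = (137.53 − 6.9628)·e^(0.0336·11/12) = 130.5672 × 1.031279 = 134.6512
Value (long) = (F − K)·e^(−rT) = (134.6512 − 149.84) × 0.969669 = -14.7281
Value = -A$14.73

-A$14.73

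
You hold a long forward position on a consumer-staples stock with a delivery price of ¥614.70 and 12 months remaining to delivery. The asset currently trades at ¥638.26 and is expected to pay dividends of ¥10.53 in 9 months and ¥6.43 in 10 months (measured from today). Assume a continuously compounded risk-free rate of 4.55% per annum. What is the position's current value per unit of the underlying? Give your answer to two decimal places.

PV(remaining dividends) I = 10.53·e^(−0.0455·9/12) + 6.43·e^(−0.0455·10/12) = 16.3675
Current forward F = (S − I)·e^(rT) = (638.26 − 16.3675)·e^(0.0455·12/12) = 621.8925 × 1.046551 = 650.8422
Value (long) = (F − K)·e^(−rT) = (650.8422 − 614.70) × 0.955520 = 34.5346
Value = ¥34.53

¥34.53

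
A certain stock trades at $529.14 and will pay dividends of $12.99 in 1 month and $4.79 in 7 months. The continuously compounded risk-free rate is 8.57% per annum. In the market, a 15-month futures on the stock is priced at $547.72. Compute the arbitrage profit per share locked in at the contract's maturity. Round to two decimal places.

$21.82 per share

PV(dividends) I = 12.99·e^(−0.0857·1/12) + 4.79·e^(−0.0857·7/12) = 17.4540
Fair futures F* = (S − I)·e^(rT) = (529.14 − 17.4540)·e^0.107125 = 511.6860 × 1.113073 = 569.5439
Market $547.72 < fair 569.5439: forward underpriced → reverse cash-and-carry (short the stock, invest proceeds at r, pay the dividends, go long the forward).
Profit at T = |F_mkt − F*| = |547.72 − 569.5439| = $21.82 per share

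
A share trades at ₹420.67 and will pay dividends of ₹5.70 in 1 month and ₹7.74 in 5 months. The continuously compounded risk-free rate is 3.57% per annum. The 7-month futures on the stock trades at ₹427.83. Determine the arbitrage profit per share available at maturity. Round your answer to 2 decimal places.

₹11.90 per share

PV(dividends) I = 5.70·e^(−0.0357·1/12) + 7.74·e^(−0.0357·5/12) = 13.3088
Fair futures F* = (S − I)·e^(rT) = (420.67 − 13.3088)·e^0.020825 = 407.3612 × 1.021043 = 415.9333
Market ₹427.83 > fair 415.9333: forward overpriced → cash-and-carry (borrow at r, buy the stock and collect the dividends, short the forward).
Profit at T = |F_mkt − F*| = |427.83 − 415.9333| = ₹11.90 per share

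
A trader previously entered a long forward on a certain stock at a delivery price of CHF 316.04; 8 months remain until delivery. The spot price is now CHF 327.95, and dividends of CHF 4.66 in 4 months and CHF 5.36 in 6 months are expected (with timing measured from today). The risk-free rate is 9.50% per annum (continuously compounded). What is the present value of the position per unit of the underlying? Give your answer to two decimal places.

CHF 21.68

PV(remaining dividends) I = 4.66·e^(−0.0950·4/12) + 5.36·e^(−0.0950·6/12) = 9.6261
Current forward F = (S − I)·e^(rT) = (327.95 − 9.6261)·e^(0.0950·8/12) = 318.3239 × 1.065382 = 339.1366
Value (long) = (F − K)·e^(−rT) = (339.1366 − 316.04) × 0.938631 = 21.6792
Value = CHF 21.68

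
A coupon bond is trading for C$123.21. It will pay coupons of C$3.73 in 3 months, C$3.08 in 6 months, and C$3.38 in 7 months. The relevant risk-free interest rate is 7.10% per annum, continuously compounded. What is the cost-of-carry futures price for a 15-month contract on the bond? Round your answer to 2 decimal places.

PV(coupons) I = 3.73·e^(−0.0710·3/12) + 3.08·e^(−0.0710·6/12) + 3.38·e^(−0.0710·7/12)
I = 3.6644 + 2.9726 + 3.2429 = 9.8799
F = (S − I)·e^(rT) = (123.21 − 9.8799) · e^(0.0710·15/12)
= 113.3301 · e^0.088750 = 113.3301 × 1.092807 = C$123.85

C$123.85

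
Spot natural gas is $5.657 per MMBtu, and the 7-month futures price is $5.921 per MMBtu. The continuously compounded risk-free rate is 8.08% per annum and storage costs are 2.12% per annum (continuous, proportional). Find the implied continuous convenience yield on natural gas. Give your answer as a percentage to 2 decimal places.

2.38%

F = S·e^((r+u−y)T) ⇒ (r+u−y) = ln(F/S)/T
ln(5.921/5.657) = 0.045612; /T ⇒ 0.078192
y = r + u − ln(F/S)/T = 0.0808 + 0.0212 − 0.078192 = 0.023808
y = 2.38%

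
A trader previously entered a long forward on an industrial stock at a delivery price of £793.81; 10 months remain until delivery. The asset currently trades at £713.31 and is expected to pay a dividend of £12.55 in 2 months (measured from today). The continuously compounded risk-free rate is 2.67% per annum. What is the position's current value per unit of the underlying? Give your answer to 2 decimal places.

-£75.53

PV(remaining dividends) I = 12.55·e^(−0.0267·2/12) = 12.4943
Current forward F = (S − I)·e^(rT) = (713.31 − 12.4943)·e^(0.0267·10/12) = 700.8157 × 1.022499 = 716.5834
Value (long) = (F − K)·e^(−rT) = (716.5834 − 793.81) × 0.977996 = -75.5273
Value = -£75.53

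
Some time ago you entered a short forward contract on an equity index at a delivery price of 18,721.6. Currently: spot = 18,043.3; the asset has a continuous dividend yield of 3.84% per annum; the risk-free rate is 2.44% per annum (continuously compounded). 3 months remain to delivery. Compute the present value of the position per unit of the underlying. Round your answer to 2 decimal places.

Current fair forward for the remaining 3 months: F = S·e^((r − q)·T), (r − q) = 0.0244 − 0.0384 = -0.0140
F = 18043.3 · e^(-0.0140 × 3/12) = 18043.3 × 0.99650612 = 17980.2589
Value of long forward = (F − K)·e^(−rT) = (17980.2589 − 18721.6) · e^(−0.0244·3/12)
= -741.3411 × 0.99391857 = -736.83
Short position value = −(long value) = 736.83

736.83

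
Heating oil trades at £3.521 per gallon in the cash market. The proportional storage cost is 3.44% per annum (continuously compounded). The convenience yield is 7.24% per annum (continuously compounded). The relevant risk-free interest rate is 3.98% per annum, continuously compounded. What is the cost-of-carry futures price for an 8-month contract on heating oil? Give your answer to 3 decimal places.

Net carry = r + u − y = 0.0398 + 0.0344 − 0.0724 = 0.0018
F = S·e^((r+u−y)T) = 3.521 · e^(0.0018 × 8/12) = 3.521 · e^0.001200
= 3.521 × 1.001201 = £3.525 per gallon

£3.525 per gallon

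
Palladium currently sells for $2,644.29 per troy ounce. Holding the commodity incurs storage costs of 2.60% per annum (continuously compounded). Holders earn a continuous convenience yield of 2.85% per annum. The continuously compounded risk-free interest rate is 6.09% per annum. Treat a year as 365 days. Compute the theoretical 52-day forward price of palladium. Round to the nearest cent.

$2,666.38 per troy ounce

Net carry = r + u − y = 0.0609 + 0.0260 − 0.0285 = 0.0584
F = S·e^((r+u−y)T) = 2644.29 · e^(0.0584 × 52/365) = 2644.29 · e^0.00832000
= 2644.29 × 1.00835471 = $2,666.38 per troy ounce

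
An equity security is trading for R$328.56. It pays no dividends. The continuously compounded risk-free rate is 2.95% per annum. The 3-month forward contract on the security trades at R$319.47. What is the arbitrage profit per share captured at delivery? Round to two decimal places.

R$11.52 per share

Fair forward: F* = S·e^(carry·T), with carry = r = 0.0295
F* = 328.56 · e^(0.0295 × 3/12) = 328.56 · e^0.007375 = 328.56 × 1.007402 = R$330.9920
Market R$319.47 < fair R$330.9920: forward underpriced → reverse cash-and-carry (short spot, go long the forward).
At maturity, profit = |F_mkt − F*| = |319.47 − 330.9920| = R$11.52 per share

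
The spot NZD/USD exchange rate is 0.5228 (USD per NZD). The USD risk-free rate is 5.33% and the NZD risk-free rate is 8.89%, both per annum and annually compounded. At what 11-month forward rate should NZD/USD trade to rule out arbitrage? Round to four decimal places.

0.5071

By covered interest parity, F = S · (1+r_USD)^T / (1+r_NZD)^T
= 0.5228 × 1.048752 / 1.081199 = 0.5228 × 0.969990
F = 0.5071 USD per NZD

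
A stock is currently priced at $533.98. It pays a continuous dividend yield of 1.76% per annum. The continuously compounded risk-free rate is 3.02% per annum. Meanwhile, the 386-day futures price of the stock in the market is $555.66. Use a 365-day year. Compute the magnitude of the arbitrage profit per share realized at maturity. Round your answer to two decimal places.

$14.52 per share

Fair futures: F* = S·e^(carry·T), with carry = (r − q) = 0.0302 − 0.0176 = 0.0126
F* = 533.98 · e^(0.0126 × 386/365) = 533.98 · e^0.013325 = 533.98 × 1.013414 = $541.1428
Market $555.66 > fair $541.1428: forward overpriced → cash-and-carry (buy spot, short the forward).
At maturity, profit = |F_mkt − F*| = |555.66 − 541.1428| = $14.52 per share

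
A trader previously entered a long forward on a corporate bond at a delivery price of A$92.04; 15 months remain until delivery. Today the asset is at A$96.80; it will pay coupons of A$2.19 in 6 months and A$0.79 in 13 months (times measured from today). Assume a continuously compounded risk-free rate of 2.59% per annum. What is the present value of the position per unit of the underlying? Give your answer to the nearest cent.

PV(remaining coupons) I = 2.19·e^(−0.0259·6/12) + 0.79·e^(−0.0259·13/12) = 2.9300
Current forward F = (S − I)·e^(rT) = (96.80 − 2.9300)·e^(0.0259·15/12) = 93.8700 × 1.032905 = 96.9588
Value (long) = (F − K)·e^(−rT) = (96.9588 − 92.04) × 0.968143 = 4.7621
Value = A$4.76

A$4.76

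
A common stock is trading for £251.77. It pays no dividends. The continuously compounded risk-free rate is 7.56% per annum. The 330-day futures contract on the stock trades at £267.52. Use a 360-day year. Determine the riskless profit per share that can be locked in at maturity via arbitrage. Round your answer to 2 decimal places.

£2.32 per share

Fair futures: F* = S·e^(carry·T), with carry = r = 0.0756
F* = 251.77 · e^(0.0756 × 330/360) = 251.77 · e^0.069300 = 251.77 × 1.071758 = £269.8365
Market £267.52 < fair £269.8365: forward underpriced → reverse cash-and-carry (short spot, go long the forward).
At maturity, profit = |F_mkt − F*| = |267.52 − 269.8365| = £2.32 per share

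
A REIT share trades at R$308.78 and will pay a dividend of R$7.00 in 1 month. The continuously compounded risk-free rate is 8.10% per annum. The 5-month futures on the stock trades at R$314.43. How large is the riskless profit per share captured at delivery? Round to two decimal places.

R$2.24 per share

PV(dividends) I = 7.00·e^(−0.0810·1/12) = 6.9529
Fair futures F* = (S − I)·e^(rT) = (308.78 − 6.9529)·e^0.033750 = 301.8271 × 1.034326 = 312.1876
Market R$314.43 > fair 312.1876: forward overpriced → cash-and-carry (borrow at r, buy the stock and collect the dividends, short the forward).
Profit at T = |F_mkt − F*| = |314.43 − 312.1876| = R$2.24 per share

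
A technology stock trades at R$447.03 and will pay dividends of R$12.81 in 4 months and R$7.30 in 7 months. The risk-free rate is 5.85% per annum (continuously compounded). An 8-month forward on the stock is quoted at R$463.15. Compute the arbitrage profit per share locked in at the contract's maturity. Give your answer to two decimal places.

R$18.74 per share

PV(dividends) I = 12.81·e^(−0.0585·4/12) + 7.30·e^(−0.0585·7/12) = 19.6177
Fair forward F* = (S − I)·e^(rT) = (447.03 − 19.6177)·e^0.039000 = 427.4123 × 1.039770 = 444.4105
Market R$463.15 > fair 444.4105: forward overpriced → cash-and-carry (borrow at r, buy the stock and collect the dividends, short the forward).
Profit at T = |F_mkt − F*| = |463.15 − 444.4105| = R$18.74 per share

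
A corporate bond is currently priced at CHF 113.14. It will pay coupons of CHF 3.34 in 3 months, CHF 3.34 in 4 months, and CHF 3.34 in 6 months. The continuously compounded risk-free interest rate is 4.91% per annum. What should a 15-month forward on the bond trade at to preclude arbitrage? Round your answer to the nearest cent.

PV(coupons) I = 3.34·e^(−0.0491·3/12) + 3.34·e^(−0.0491·4/12) + 3.34·e^(−0.0491·6/12)
I = 3.2993 + 3.2858 + 3.2590 = 9.8441
F = (S − I)·e^(rT) = (113.14 − 9.8441) · e^(0.0491·15/12)
= 103.2959 · e^0.061375 = 103.2959 × 1.063298 = CHF 109.83

CHF 109.83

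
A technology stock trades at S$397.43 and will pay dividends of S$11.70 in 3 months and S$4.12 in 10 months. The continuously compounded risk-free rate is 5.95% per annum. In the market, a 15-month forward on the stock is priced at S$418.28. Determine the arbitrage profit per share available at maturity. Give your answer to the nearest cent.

S$6.80 per share

PV(dividends) I = 11.70·e^(−0.0595·3/12) + 4.12·e^(−0.0595·10/12) = 15.4479
Fair forward F* = (S − I)·e^(rT) = (397.43 − 15.4479)·e^0.074375 = 381.9821 × 1.077211 = 411.4753
Market S$418.28 > fair 411.4753: forward overpriced → cash-and-carry (borrow at r, buy the stock and collect the dividends, short the forward).
Profit at T = |F_mkt − F*| = |418.28 − 411.4753| = S$6.80 per share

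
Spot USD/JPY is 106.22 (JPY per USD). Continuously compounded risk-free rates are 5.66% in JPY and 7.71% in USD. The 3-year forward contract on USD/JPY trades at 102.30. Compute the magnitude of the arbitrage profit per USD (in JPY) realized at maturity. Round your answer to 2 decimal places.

Fair forward: F* = S·e^(carry·T), with carry = (r_JPY − r_USD) = 0.0566 − 0.0771 = -0.0205
F* = 106.22 · e^(-0.0205 × 3) = 106.22 · e^-0.061500 = 106.22 × 0.940353 = 99.8843
Market 102.30 > fair 99.8843: forward overpriced → cash-and-carry (buy spot, short the forward).
At maturity, profit = |F_mkt − F*| = |102.30 − 99.8843| = 2.42 per USD (in JPY)

2.42 per USD (in JPY)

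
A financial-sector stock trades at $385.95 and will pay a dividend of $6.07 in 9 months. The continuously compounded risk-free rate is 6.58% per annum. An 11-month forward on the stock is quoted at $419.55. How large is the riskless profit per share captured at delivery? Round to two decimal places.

PV(dividends) I = 6.07·e^(−0.0658·9/12) = 5.7777
Fair forward F* = (S − I)·e^(rT) = (385.95 − 5.7777)·e^0.060317 = 380.1723 × 1.062173 = 403.8088
Market $419.55 > fair 403.8088: forward overpriced → cash-and-carry (borrow at r, buy the stock and collect the dividends, short the forward).
Profit at T = |F_mkt − F*| = |419.55 − 403.8088| = $15.74 per share

$15.74 per share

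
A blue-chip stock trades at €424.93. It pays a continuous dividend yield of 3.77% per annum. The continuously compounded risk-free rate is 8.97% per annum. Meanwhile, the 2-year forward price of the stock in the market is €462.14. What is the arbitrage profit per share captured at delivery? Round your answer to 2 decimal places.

Fair forward: F* = S·e^(carry·T), with carry = (r − q) = 0.0897 − 0.0377 = 0.0520
F* = 424.93 · e^(0.0520 × 2) = 424.93 · e^0.104000 = 424.93 × 1.109600 = €471.5023
Market €462.14 < fair €471.5023: forward underpriced → reverse cash-and-carry (short spot, go long the forward).
At maturity, profit = |F_mkt − F*| = |462.14 − 471.5023| = €9.36 per share

€9.36 per share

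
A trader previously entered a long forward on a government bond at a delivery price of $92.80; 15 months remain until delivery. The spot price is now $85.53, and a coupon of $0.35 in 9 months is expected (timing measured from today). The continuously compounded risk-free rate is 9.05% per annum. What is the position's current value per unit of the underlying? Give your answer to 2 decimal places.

$2.33

PV(remaining coupons) I = 0.35·e^(−0.0905·9/12) = 0.3270
Current forward F = (S − I)·e^(rT) = (85.53 − 0.3270)·e^(0.0905·15/12) = 85.2030 × 1.119772 = 95.4079
Value (long) = (F − K)·e^(−rT) = (95.4079 − 92.80) × 0.893039 = 2.3290
Value = $2.33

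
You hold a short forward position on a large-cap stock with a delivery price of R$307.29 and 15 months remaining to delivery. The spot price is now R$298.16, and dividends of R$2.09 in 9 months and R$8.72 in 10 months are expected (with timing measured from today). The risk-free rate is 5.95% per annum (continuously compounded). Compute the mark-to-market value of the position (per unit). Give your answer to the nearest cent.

PV(remaining dividends) I = 2.09·e^(−0.0595·9/12) + 8.72·e^(−0.0595·10/12) = 10.2970
Current forward F = (S − I)·e^(rT) = (298.16 − 10.2970)·e^(0.0595·15/12) = 287.8630 × 1.077211 = 310.0892
Value (long) = (F − K)·e^(−rT) = (310.0892 − 307.29) × 0.928324 = 2.5986
Short position value = −(long value) = -R$2.60

-R$2.60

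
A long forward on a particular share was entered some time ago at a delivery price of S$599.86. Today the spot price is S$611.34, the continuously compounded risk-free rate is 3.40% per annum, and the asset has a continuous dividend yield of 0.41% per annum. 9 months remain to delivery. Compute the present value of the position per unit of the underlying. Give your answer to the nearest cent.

S$24.71

Current fair forward for the remaining 9 months: F = S·e^((r − q)·T), (r − q) = 0.0340 − 0.0041 = 0.0299
F = 611.34 · e^(0.0299 × 9/12) = 611.34 × 1.022678 = 625.2040
Value of long forward = (F − K)·e^(−rT) = (625.2040 − 599.86) · e^(−0.0340·9/12)
= 25.3440 × 0.974822 = 24.71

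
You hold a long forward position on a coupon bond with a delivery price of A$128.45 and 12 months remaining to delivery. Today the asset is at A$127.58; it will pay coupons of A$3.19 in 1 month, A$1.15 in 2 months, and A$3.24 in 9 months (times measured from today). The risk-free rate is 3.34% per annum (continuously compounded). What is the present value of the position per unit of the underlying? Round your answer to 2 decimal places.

PV(remaining coupons) I = 3.19·e^(−0.0334·1/12) + 1.15·e^(−0.0334·2/12) + 3.24·e^(−0.0334·9/12) = 7.4846
Current forward F = (S − I)·e^(rT) = (127.58 − 7.4846)·e^(0.0334·12/12) = 120.0954 × 1.033964 = 124.1743
Value (long) = (F − K)·e^(−rT) = (124.1743 − 128.45) × 0.967152 = -4.1353
Value = -A$4.14

-A$4.14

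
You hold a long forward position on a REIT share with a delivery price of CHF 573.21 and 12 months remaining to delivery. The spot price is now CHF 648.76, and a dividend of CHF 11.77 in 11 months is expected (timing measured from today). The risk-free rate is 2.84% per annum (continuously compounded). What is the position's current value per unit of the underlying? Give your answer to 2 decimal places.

PV(remaining dividends) I = 11.77·e^(−0.0284·11/12) = 11.4675
Current forward F = (S − I)·e^(rT) = (648.76 − 11.4675)·e^(0.0284·12/12) = 637.2925 × 1.028807 = 655.6510
Value (long) = (F − K)·e^(−rT) = (655.6510 − 573.21) × 0.971999 = 80.1326
Value = CHF 80.13

CHF 80.13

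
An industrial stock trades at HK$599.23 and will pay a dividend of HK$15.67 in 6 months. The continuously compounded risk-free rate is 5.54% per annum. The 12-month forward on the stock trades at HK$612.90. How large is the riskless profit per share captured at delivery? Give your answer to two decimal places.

HK$4.35 per share

PV(dividends) I = 15.67·e^(−0.0554·6/12) = 15.2419
Fair forward F* = (S − I)·e^(rT) = (599.23 − 15.2419)·e^0.055400 = 583.9881 × 1.056963 = 617.2538
Market HK$612.90 < fair 617.2538: forward underpriced → reverse cash-and-carry (short the stock, invest proceeds at r, pay the dividends, go long the forward).
Profit at T = |F_mkt − F*| = |612.90 − 617.2538| = HK$4.35 per share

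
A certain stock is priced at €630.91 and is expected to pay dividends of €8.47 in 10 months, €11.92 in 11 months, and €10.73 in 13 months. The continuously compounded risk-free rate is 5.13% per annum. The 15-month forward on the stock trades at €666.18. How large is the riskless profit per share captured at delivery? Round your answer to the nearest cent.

PV(dividends) I = 8.47·e^(−0.0513·10/12) + 11.92·e^(−0.0513·11/12) + 10.73·e^(−0.0513·13/12) = 29.6379
Fair forward F* = (S − I)·e^(rT) = (630.91 − 29.6379)·e^0.064125 = 601.2721 × 1.066226 = 641.0919
Market €666.18 > fair 641.0919: forward overpriced → cash-and-carry (borrow at r, buy the stock and collect the dividends, short the forward).
Profit at T = |F_mkt − F*| = |666.18 − 641.0919| = €25.09 per share

€25.09 per share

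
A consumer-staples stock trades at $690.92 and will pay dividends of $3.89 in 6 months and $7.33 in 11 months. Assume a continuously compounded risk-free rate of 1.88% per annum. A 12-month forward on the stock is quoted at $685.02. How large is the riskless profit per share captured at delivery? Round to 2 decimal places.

$7.74 per share

PV(dividends) I = 3.89·e^(−0.0188·6/12) + 7.33·e^(−0.0188·11/12) = 11.0584
Fair forward F* = (S − I)·e^(rT) = (690.92 − 11.0584)·e^0.018800 = 679.8616 × 1.018978 = 692.7640
Market $685.02 < fair 692.7640: forward underpriced → reverse cash-and-carry (short the stock, invest proceeds at r, pay the dividends, go long the forward).
Profit at T = |F_mkt − F*| = |685.02 − 692.7640| = $7.74 per share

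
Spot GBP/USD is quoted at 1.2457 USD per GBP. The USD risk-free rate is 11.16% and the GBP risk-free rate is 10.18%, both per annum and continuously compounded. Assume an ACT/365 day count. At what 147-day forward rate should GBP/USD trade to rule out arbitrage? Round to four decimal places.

1.2506

F = S·e^((r_USD − r_GBP)T) = 1.2457 · e^((0.1116 − 0.1018) × 147/365)
= 1.2457 · e^0.003947 = 1.2457 × 1.003955
F = 1.2506 USD per GBP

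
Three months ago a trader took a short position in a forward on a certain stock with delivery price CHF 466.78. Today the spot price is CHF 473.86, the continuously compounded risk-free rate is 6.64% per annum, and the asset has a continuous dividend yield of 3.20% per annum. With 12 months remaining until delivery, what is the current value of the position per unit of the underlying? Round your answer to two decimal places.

-CHF 22.14

Current fair forward for the remaining 12 months: F = S·e^((r − q)·T), (r − q) = 0.0664 − 0.0320 = 0.0344
F = 473.86 · e^(0.0344 × 12/12) = 473.86 × 1.034999 = 490.4446
Value of long forward = (F − K)·e^(−rT) = (490.4446 − 466.78) · e^(−0.0664·12/12)
= 23.6646 × 0.935756 = 22.14
Short position value = −(long value) = -CHF 22.14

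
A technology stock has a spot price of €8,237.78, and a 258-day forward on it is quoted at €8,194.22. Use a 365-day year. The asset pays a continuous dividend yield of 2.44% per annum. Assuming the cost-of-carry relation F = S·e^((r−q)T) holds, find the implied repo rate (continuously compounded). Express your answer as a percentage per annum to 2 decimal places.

From F = S·e^((r−q)T): (r − q) = ln(F/S)/T
ln(8194.22/8237.78) = ln(0.994712) = -0.005302
(r − q) = -0.005302 / (258/365) = -0.007501
r = ln(F/S)/T + q = -0.007501 + 0.0244 = 0.016899
r = 1.69%

1.69%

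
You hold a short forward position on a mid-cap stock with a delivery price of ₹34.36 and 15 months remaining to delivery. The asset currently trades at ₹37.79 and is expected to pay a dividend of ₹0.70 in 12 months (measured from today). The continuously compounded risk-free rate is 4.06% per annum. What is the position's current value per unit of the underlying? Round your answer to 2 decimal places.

PV(remaining dividends) I = 0.70·e^(−0.0406·12/12) = 0.6721
Current forward F = (S − I)·e^(rT) = (37.79 − 0.6721)·e^(0.0406·15/12) = 37.1179 × 1.052060 = 39.0503
Value (long) = (F − K)·e^(−rT) = (39.0503 − 34.36) × 0.950516 = 4.4582
Short position value = −(long value) = -₹4.46

-₹4.46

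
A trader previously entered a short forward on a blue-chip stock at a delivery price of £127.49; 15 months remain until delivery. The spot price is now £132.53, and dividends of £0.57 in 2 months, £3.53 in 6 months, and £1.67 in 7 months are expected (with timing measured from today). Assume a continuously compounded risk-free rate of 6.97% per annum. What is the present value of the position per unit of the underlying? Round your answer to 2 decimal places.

PV(remaining dividends) I = 0.57·e^(−0.0697·2/12) + 3.53·e^(−0.0697·6/12) + 1.67·e^(−0.0697·7/12) = 5.5760
Current forward F = (S − I)·e^(rT) = (132.53 − 5.5760)·e^(0.0697·15/12) = 126.9540 × 1.091033 = 138.5110
Value (long) = (F − K)·e^(−rT) = (138.5110 − 127.49) × 0.916563 = 10.1014
Short position value = −(long value) = -£10.10

-£10.10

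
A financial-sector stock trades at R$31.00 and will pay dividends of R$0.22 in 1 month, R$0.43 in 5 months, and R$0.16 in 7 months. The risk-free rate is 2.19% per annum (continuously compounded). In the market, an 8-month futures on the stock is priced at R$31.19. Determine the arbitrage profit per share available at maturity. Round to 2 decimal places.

PV(dividends) I = 0.22·e^(−0.0219·1/12) + 0.43·e^(−0.0219·5/12) + 0.16·e^(−0.0219·7/12) = 0.8037
Fair futures F* = (S − I)·e^(rT) = (31.00 − 0.8037)·e^0.014600 = 30.1963 × 1.014707 = 30.6404
Market R$31.19 > fair 30.6404: forward overpriced → cash-and-carry (borrow at r, buy the stock and collect the dividends, short the forward).
Profit at T = |F_mkt − F*| = |31.19 − 30.6404| = R$0.55 per share

R$0.55 per share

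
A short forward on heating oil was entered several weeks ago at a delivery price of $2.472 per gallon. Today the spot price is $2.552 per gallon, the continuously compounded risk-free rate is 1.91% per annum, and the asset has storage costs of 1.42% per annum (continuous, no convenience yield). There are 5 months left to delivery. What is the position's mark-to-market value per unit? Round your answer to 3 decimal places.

-$0.115 per gallon

Current fair forward for the remaining 5 months: F = S·e^((r + u)·T), (r + u) = 0.0191 + 0.0142 = 0.0333
F = 2.552 · e^(0.0333 × 5/12) = 2.552 × 1.013972 = 2.5877
Value of long forward = (F − K)·e^(−rT) = (2.5877 − 2.472) · e^(−0.0191·5/12)
= 0.1157 × 0.992073 = 0.115
Short position value = −(long value) = -$0.115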